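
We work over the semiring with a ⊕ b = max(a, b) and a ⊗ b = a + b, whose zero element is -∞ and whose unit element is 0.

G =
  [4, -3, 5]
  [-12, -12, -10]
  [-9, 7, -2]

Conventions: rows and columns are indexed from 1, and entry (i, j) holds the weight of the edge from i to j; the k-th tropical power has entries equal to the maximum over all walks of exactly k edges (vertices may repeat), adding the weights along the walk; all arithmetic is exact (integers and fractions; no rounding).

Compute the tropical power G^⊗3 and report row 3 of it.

G^⊗2:
  [8, 12, 9]
  [-8, -3, -7]
  [-5, 5, -3]
G^⊗3:
  [12, 16, 13]
  [-4, 0, -3]
  [-1, 4, 0]
Answer: row 3 of G^⊗3 = [-1, 4, 0]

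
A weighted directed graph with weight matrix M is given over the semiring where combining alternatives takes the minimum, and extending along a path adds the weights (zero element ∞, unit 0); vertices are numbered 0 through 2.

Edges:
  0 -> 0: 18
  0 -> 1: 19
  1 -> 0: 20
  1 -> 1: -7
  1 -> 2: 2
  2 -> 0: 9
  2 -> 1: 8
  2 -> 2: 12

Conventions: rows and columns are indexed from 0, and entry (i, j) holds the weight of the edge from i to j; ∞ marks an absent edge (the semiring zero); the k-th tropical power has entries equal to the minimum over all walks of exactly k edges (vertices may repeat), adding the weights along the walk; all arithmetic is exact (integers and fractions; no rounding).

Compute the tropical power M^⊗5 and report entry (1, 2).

M^⊗2:
  [36, 12, 21]
  [11, -14, -5]
  [21, 1, 10]
M^⊗3:
  [30, 5, 14]
  [4, -21, -12]
  [19, -6, 3]
M^⊗4:
  [23, -2, 7]
  [-3, -28, -19]
  [12, -13, -4]
M^⊗5:
  [16, -9, 0]
  [-10, -35, -26]
  [5, -20, -11]
Key observation: the optimum is the walk 1->1->1->1->1->2, with weight (-7) + (-7) + (-7) + (-7) + 2 = -26.
Optimal value attained by: walk 1->1->1->1->1->2.
Answer: (M^⊗5)[1][2] = -26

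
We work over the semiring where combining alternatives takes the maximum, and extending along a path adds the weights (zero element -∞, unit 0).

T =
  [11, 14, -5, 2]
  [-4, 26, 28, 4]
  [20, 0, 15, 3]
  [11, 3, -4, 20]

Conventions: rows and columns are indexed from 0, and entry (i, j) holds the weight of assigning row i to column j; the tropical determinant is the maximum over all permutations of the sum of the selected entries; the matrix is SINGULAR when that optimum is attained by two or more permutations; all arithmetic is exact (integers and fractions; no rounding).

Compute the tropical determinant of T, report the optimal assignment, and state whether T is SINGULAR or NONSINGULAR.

σ = (0, 1, 2, 3): 11 + 26 + 15 + 20 = 72
σ = (0, 1, 3, 2): 11 + 26 + 3 + (-4) = 36
σ = (0, 2, 1, 3): 11 + 28 + 0 + 20 = 59
σ = (0, 2, 3, 1): 11 + 28 + 3 + 3 = 45
σ = (0, 3, 1, 2): 11 + 4 + 0 + (-4) = 11
σ = (0, 3, 2, 1): 11 + 4 + 15 + 3 = 33
σ = (1, 0, 2, 3): 14 + (-4) + 15 + 20 = 45
σ = (1, 0, 3, 2): 14 + (-4) + 3 + (-4) = 9
σ = (1, 2, 0, 3): 14 + 28 + 20 + 20 = 82
σ = (1, 2, 3, 0): 14 + 28 + 3 + 11 = 56
σ = (1, 3, 0, 2): 14 + 4 + 20 + (-4) = 34
σ = (1, 3, 2, 0): 14 + 4 + 15 + 11 = 44
σ = (2, 0, 1, 3): (-5) + (-4) + 0 + 20 = 11
σ = (2, 0, 3, 1): (-5) + (-4) + 3 + 3 = -3
σ = (2, 1, 0, 3): (-5) + 26 + 20 + 20 = 61
σ = (2, 1, 3, 0): (-5) + 26 + 3 + 11 = 35
σ = (2, 3, 0, 1): (-5) + 4 + 20 + 3 = 22
σ = (2, 3, 1, 0): (-5) + 4 + 0 + 11 = 10
σ = (3, 0, 1, 2): 2 + (-4) + 0 + (-4) = -6
σ = (3, 0, 2, 1): 2 + (-4) + 15 + 3 = 16
σ = (3, 1, 0, 2): 2 + 26 + 20 + (-4) = 44
σ = (3, 1, 2, 0): 2 + 26 + 15 + 11 = 54
σ = (3, 2, 0, 1): 2 + 28 + 20 + 3 = 53
σ = (3, 2, 1, 0): 2 + 28 + 0 + 11 = 41
Optimal value attained by: σ = (1, 2, 0, 3).
Answer: det⊕(T) = 82; verdict: NONSINGULAR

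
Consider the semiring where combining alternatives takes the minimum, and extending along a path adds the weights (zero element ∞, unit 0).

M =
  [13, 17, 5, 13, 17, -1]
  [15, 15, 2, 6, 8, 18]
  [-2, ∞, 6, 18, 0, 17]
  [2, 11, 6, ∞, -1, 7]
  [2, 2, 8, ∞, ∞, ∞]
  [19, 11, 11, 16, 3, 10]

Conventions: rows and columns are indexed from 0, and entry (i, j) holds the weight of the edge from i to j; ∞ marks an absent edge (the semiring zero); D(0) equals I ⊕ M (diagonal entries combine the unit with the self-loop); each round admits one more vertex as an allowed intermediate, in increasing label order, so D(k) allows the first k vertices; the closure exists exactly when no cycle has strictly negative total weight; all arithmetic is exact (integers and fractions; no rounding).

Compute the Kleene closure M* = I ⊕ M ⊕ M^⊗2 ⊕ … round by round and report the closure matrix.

D(0):
  [0, 17, 5, 13, 17, -1]
  [15, 0, 2, 6, 8, 18]
  [-2, ∞, 0, 18, 0, 17]
  [2, 11, 6, 0, -1, 7]
  [2, 2, 8, ∞, 0, ∞]
  [19, 11, 11, 16, 3, 0]
D(1):
  [0, 17, 5, 13, 17, -1]
  [15, 0, 2, 6, 8, 14]
  [-2, 15, 0, 11, 0, -3]
  [2, 11, 6, 0, -1, 1]
  [2, 2, 7, 15, 0, 1]
  [19, 11, 11, 16, 3, 0]
D(2):
  [0, 17, 5, 13, 17, -1]
  [15, 0, 2, 6, 8, 14]
  [-2, 15, 0, 11, 0, -3]
  [2, 11, 6, 0, -1, 1]
  [2, 2, 4, 8, 0, 1]
  [19, 11, 11, 16, 3, 0]
D(3):
  [0, 17, 5, 13, 5, -1]
  [0, 0, 2, 6, 2, -1]
  [-2, 15, 0, 11, 0, -3]
  [2, 11, 6, 0, -1, 1]
  [2, 2, 4, 8, 0, 1]
  [9, 11, 11, 16, 3, 0]
D(4):
  [0, 17, 5, 13, 5, -1]
  [0, 0, 2, 6, 2, -1]
  [-2, 15, 0, 11, 0, -3]
  [2, 11, 6, 0, -1, 1]
  [2, 2, 4, 8, 0, 1]
  [9, 11, 11, 16, 3, 0]
D(5):
  [0, 7, 5, 13, 5, -1]
  [0, 0, 2, 6, 2, -1]
  [-2, 2, 0, 8, 0, -3]
  [1, 1, 3, 0, -1, 0]
  [2, 2, 4, 8, 0, 1]
  [5, 5, 7, 11, 3, 0]
D(6):
  [0, 4, 5, 10, 2, -1]
  [0, 0, 2, 6, 2, -1]
  [-2, 2, 0, 8, 0, -3]
  [1, 1, 3, 0, -1, 0]
  [2, 2, 4, 8, 0, 1]
  [5, 5, 7, 11, 3, 0]
Answer: M* = [[0, 4, 5, 10, 2, -1], [0, 0, 2, 6, 2, -1], [-2, 2, 0, 8, 0, -3], [1, 1, 3, 0, -1, 0], [2, 2, 4, 8, 0, 1], [5, 5, 7, 11, 3, 0]]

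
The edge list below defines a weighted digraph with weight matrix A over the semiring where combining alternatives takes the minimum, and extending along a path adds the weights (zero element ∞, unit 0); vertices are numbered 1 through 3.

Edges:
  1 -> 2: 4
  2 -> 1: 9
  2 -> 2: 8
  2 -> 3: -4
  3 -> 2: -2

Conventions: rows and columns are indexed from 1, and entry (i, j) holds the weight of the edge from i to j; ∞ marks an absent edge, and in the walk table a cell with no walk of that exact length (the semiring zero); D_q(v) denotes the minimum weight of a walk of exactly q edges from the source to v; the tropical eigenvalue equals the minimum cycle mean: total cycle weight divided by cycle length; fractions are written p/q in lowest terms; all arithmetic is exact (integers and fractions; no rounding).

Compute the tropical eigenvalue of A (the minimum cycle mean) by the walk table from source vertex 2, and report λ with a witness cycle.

q=0: [∞, 0, ∞]
q=1: [9, 8, -4]
q=2: [17, -6, 4]
q=3: [3, 2, -10]
Optimal cycle mean attained by: cycle 2->3->2, total (-4) + (-2), length 2.
Answer: λ = -3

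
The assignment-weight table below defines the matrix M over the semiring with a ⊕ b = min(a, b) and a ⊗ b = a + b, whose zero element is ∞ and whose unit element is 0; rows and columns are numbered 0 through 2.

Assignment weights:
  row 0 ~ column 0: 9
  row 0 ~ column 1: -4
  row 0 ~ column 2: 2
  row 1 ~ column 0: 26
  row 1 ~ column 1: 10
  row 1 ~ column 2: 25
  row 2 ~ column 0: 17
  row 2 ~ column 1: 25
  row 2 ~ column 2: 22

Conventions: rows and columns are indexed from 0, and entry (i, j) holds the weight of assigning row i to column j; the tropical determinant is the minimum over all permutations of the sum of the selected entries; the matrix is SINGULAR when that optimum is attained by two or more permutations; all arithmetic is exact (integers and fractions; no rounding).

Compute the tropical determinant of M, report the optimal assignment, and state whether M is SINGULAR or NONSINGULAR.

σ = (0, 1, 2): 9 + 10 + 22 = 41
σ = (0, 2, 1): 9 + 25 + 25 = 59
σ = (1, 0, 2): (-4) + 26 + 22 = 44
σ = (1, 2, 0): (-4) + 25 + 17 = 38
σ = (2, 0, 1): 2 + 26 + 25 = 53
σ = (2, 1, 0): 2 + 10 + 17 = 29
Optimal value attained by: σ = (2, 1, 0).
Answer: det⊕(M) = 29; verdict: NONSINGULAR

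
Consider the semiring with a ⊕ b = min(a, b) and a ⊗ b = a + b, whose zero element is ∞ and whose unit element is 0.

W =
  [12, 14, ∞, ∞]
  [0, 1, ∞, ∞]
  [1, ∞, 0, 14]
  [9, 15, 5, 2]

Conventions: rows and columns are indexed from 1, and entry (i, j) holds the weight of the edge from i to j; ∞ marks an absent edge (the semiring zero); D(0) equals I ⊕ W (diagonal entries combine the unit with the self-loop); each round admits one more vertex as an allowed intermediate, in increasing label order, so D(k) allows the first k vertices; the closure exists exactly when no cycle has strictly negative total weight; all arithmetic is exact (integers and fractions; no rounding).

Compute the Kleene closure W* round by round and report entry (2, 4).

D(0):
  [0, 14, ∞, ∞]
  [0, 0, ∞, ∞]
  [1, ∞, 0, 14]
  [9, 15, 5, 0]
D(1):
  [0, 14, ∞, ∞]
  [0, 0, ∞, ∞]
  [1, 15, 0, 14]
  [9, 15, 5, 0]
D(2):
  [0, 14, ∞, ∞]
  [0, 0, ∞, ∞]
  [1, 15, 0, 14]
  [9, 15, 5, 0]
D(3):
  [0, 14, ∞, ∞]
  [0, 0, ∞, ∞]
  [1, 15, 0, 14]
  [6, 15, 5, 0]
D(4):
  [0, 14, ∞, ∞]
  [0, 0, ∞, ∞]
  [1, 15, 0, 14]
  [6, 15, 5, 0]
Answer: W*[2][4] = ∞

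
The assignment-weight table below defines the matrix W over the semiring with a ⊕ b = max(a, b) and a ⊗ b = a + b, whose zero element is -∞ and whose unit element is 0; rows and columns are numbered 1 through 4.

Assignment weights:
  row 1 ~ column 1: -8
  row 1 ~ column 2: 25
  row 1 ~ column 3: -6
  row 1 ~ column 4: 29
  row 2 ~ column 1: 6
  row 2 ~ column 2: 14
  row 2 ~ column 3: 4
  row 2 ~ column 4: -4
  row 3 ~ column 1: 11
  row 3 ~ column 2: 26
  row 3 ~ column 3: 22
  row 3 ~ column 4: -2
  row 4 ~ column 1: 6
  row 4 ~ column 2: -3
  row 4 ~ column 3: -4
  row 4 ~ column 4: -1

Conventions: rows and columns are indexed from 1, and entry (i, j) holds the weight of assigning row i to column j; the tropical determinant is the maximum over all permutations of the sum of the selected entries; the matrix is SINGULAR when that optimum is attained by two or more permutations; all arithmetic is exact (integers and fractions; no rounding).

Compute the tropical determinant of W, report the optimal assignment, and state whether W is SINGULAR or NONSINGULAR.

σ = (1, 2, 3, 4): (-8) + 14 + 22 + (-1) = 27
σ = (1, 2, 4, 3): (-8) + 14 + (-2) + (-4) = 0
σ = (1, 3, 2, 4): (-8) + 4 + 26 + (-1) = 21
σ = (1, 3, 4, 2): (-8) + 4 + (-2) + (-3) = -9
σ = (1, 4, 2, 3): (-8) + (-4) + 26 + (-4) = 10
σ = (1, 4, 3, 2): (-8) + (-4) + 22 + (-3) = 7
σ = (2, 1, 3, 4): 25 + 6 + 22 + (-1) = 52
σ = (2, 1, 4, 3): 25 + 6 + (-2) + (-4) = 25
σ = (2, 3, 1, 4): 25 + 4 + 11 + (-1) = 39
σ = (2, 3, 4, 1): 25 + 4 + (-2) + 6 = 33
σ = (2, 4, 1, 3): 25 + (-4) + 11 + (-4) = 28
σ = (2, 4, 3, 1): 25 + (-4) + 22 + 6 = 49
σ = (3, 1, 2, 4): (-6) + 6 + 26 + (-1) = 25
σ = (3, 1, 4, 2): (-6) + 6 + (-2) + (-3) = -5
σ = (3, 2, 1, 4): (-6) + 14 + 11 + (-1) = 18
σ = (3, 2, 4, 1): (-6) + 14 + (-2) + 6 = 12
σ = (3, 4, 1, 2): (-6) + (-4) + 11 + (-3) = -2
σ = (3, 4, 2, 1): (-6) + (-4) + 26 + 6 = 22
σ = (4, 1, 2, 3): 29 + 6 + 26 + (-4) = 57
σ = (4, 1, 3, 2): 29 + 6 + 22 + (-3) = 54
σ = (4, 2, 1, 3): 29 + 14 + 11 + (-4) = 50
σ = (4, 2, 3, 1): 29 + 14 + 22 + 6 = 71
σ = (4, 3, 1, 2): 29 + 4 + 11 + (-3) = 41
σ = (4, 3, 2, 1): 29 + 4 + 26 + 6 = 65
Optimal value attained by: σ = (4, 2, 3, 1).
Answer: det⊕(W) = 71; verdict: NONSINGULAR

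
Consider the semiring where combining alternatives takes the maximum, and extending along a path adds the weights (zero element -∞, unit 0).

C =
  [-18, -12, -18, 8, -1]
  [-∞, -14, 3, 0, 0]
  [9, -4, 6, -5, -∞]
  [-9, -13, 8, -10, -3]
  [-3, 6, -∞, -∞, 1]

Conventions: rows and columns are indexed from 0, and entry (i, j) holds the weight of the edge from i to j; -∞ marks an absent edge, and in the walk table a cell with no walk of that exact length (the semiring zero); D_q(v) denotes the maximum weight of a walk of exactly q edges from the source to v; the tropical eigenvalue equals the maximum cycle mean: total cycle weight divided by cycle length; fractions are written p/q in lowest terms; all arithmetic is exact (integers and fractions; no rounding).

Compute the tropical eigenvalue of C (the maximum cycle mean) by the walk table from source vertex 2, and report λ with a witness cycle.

q=0: [-∞, -∞, 0, -∞, -∞]
q=1: [9, -4, 6, -5, -∞]
q=2: [15, 2, 12, 17, 8]
q=3: [21, 14, 25, 23, 14]
q=4: [34, 21, 31, 29, 20]
q=5: [40, 27, 37, 42, 33]
Optimal cycle mean attained by: cycle 0->3->2->0, total 8 + 8 + 9, length 3.
Answer: λ = 25/3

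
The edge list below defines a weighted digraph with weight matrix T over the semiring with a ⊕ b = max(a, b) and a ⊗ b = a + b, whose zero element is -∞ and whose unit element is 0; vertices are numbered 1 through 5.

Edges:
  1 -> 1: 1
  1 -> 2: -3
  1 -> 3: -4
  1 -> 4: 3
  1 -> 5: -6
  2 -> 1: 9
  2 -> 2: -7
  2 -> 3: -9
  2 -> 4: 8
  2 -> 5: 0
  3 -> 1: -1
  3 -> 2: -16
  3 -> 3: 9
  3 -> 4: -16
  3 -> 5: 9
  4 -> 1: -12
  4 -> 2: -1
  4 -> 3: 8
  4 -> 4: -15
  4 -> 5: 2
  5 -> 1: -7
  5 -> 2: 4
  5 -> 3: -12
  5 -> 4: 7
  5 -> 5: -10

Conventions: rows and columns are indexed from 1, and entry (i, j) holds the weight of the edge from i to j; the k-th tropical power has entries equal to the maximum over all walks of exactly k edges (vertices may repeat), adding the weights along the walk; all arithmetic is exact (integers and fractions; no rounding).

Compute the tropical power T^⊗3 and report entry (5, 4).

T^⊗2:
  [6, 2, 11, 5, 5]
  [10, 7, 16, 12, 10]
  [8, 13, 18, 16, 18]
  [8, 6, 17, 9, 17]
  [13, 6, 15, 12, 9]
T^⊗3:
  [11, 9, 20, 12, 20]
  [16, 14, 25, 17, 25]
  [22, 22, 27, 25, 27]
  [16, 21, 26, 24, 26]
  [15, 13, 24, 16, 24]
Key observation: the optimum is the walk 5->2->1->4, with weight 4 + 9 + 3 = 16.
Optimal value attained by: walk 5->2->1->4.
Answer: (T^⊗3)[5][4] = 16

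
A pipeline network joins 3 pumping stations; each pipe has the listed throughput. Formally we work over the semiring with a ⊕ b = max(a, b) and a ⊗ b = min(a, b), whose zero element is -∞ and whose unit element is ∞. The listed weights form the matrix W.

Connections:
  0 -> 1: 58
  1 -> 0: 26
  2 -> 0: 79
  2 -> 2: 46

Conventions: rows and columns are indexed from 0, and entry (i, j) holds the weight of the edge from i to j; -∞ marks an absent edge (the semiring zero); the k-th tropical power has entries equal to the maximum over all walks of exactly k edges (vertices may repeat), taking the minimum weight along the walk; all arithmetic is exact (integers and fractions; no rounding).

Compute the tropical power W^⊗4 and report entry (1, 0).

W^⊗2:
  [26, -∞, -∞]
  [-∞, 26, -∞]
  [46, 58, 46]
W^⊗3:
  [-∞, 26, -∞]
  [26, -∞, -∞]
  [46, 46, 46]
W^⊗4:
  [26, -∞, -∞]
  [-∞, 26, -∞]
  [46, 46, 46]
Key observation: no walk of exactly 4 edges connects these vertices, so the entry is the semiring zero.
Answer: (W^⊗4)[1][0] = -∞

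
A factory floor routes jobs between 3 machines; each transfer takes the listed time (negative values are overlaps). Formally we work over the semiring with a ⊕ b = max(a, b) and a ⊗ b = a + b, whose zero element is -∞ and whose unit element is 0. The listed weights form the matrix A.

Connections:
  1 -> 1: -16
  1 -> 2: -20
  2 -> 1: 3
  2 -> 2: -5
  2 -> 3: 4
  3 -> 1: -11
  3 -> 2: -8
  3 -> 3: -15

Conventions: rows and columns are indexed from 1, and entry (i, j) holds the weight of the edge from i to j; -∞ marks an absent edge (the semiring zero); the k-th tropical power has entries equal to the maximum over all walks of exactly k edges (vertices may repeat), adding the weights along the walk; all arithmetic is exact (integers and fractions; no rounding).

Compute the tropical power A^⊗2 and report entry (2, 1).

A^⊗2:
  [-17, -25, -16]
  [-2, -4, -1]
  [-5, -13, -4]
Key observation: the optimum is the walk 2->2->1, with weight (-5) + 3 = -2.
Optimal value attained by: walk 2->2->1.
Answer: (A^⊗2)[2][1] = -2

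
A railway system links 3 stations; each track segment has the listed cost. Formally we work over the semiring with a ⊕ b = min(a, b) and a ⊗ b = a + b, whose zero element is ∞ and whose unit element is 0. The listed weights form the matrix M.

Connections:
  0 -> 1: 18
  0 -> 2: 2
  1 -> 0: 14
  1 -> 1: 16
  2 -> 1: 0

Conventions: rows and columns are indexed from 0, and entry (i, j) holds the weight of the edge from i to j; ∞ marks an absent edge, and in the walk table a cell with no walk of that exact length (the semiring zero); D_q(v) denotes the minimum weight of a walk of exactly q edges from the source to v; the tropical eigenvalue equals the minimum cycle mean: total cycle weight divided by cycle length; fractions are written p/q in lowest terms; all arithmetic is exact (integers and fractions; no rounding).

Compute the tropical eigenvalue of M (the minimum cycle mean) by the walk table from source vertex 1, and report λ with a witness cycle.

q=0: [∞, 0, ∞]
q=1: [14, 16, ∞]
q=2: [30, 32, 16]
q=3: [46, 16, 32]
Optimal cycle mean attained by: cycle 0->2->1->0, total 2 + 0 + 14, length 3.
Answer: λ = 16/3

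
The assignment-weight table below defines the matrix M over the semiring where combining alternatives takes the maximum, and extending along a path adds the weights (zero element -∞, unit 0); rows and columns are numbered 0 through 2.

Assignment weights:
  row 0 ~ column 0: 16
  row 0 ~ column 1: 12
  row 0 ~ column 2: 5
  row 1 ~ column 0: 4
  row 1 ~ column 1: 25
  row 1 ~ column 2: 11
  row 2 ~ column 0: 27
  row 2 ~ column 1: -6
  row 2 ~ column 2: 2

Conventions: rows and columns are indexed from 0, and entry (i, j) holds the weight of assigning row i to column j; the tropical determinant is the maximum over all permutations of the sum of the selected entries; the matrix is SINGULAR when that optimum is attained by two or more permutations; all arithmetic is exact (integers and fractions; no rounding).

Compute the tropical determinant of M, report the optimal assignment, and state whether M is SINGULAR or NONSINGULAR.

σ = (0, 1, 2): 16 + 25 + 2 = 43
σ = (0, 2, 1): 16 + 11 + (-6) = 21
σ = (1, 0, 2): 12 + 4 + 2 = 18
σ = (1, 2, 0): 12 + 11 + 27 = 50
σ = (2, 0, 1): 5 + 4 + (-6) = 3
σ = (2, 1, 0): 5 + 25 + 27 = 57
Optimal value attained by: σ = (2, 1, 0).
Answer: det⊕(M) = 57; verdict: NONSINGULAR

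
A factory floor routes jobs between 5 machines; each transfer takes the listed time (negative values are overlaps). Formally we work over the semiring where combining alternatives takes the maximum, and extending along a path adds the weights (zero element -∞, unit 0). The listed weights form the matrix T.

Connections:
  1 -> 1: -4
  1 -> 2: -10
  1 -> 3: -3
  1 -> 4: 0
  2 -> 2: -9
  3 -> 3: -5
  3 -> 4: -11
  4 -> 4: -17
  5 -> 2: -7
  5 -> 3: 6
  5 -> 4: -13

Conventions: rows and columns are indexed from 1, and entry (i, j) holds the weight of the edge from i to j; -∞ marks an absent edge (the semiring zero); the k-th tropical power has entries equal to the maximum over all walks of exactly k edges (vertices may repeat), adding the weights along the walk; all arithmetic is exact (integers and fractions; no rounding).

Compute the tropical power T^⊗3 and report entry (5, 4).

T^⊗2:
  [-8, -14, -7, -4, -∞]
  [-∞, -18, -∞, -∞, -∞]
  [-∞, -∞, -10, -16, -∞]
  [-∞, -∞, -∞, -34, -∞]
  [-∞, -16, 1, -5, -∞]
T^⊗3:
  [-12, -18, -11, -8, -∞]
  [-∞, -27, -∞, -∞, -∞]
  [-∞, -∞, -15, -21, -∞]
  [-∞, -∞, -∞, -51, -∞]
  [-∞, -25, -4, -10, -∞]
Key observation: the optimum is the walk 5->3->3->4, with weight 6 + (-5) + (-11) = -10.
Optimal value attained by: walk 5->3->3->4.
Answer: (T^⊗3)[5][4] = -10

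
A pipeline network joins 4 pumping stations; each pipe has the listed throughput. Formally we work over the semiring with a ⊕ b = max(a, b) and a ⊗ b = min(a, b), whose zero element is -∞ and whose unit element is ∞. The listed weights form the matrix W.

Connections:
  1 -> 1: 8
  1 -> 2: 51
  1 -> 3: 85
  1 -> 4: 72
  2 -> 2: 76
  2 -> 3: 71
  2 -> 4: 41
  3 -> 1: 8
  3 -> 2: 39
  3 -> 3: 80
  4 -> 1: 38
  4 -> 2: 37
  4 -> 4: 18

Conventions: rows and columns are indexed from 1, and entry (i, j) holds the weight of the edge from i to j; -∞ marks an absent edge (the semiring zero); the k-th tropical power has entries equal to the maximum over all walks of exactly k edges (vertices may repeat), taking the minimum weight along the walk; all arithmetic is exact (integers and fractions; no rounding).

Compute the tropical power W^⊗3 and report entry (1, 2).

W^⊗2:
  [38, 51, 80, 41]
  [38, 76, 71, 41]
  [8, 39, 80, 39]
  [18, 38, 38, 38]
W^⊗3:
  [38, 51, 80, 41]
  [38, 76, 71, 41]
  [38, 39, 80, 39]
  [38, 38, 38, 38]
Key observation: the optimum is the walk 1->2->2->2, with weight 51 min 76 min 76 = 51.
Optimal value attained by: walk 1->2->2->2.
Answer: (W^⊗3)[1][2] = 51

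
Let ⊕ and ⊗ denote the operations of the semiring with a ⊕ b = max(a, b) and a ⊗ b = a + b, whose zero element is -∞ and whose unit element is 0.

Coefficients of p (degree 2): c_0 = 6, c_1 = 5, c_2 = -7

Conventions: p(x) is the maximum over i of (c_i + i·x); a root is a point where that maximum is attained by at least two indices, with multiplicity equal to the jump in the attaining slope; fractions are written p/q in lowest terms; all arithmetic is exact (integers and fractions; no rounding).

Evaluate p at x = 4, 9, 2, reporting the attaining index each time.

p(4) = max(6+0·4=6, 5+1·4=9, -7+2·4=1) = 9 (attained by i=1)
p(9) = max(6+0·9=6, 5+1·9=14, -7+2·9=11) = 14 (attained by i=1)
p(2) = max(6+0·2=6, 5+1·2=7, -7+2·2=-3) = 7 (attained by i=1)
Answer: p(4) = 9; p(9) = 14; p(2) = 7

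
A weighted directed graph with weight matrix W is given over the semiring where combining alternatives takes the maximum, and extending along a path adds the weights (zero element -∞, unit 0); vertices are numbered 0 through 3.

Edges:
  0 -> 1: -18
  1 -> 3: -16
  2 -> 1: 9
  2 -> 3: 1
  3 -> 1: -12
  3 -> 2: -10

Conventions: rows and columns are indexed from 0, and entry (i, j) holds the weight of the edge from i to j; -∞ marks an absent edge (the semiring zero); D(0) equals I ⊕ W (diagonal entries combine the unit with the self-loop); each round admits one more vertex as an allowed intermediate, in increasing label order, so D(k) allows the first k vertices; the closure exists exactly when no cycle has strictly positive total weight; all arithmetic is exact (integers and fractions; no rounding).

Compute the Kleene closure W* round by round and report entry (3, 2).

D(0):
  [0, -18, -∞, -∞]
  [-∞, 0, -∞, -16]
  [-∞, 9, 0, 1]
  [-∞, -12, -10, 0]
D(1):
  [0, -18, -∞, -∞]
  [-∞, 0, -∞, -16]
  [-∞, 9, 0, 1]
  [-∞, -12, -10, 0]
D(2):
  [0, -18, -∞, -34]
  [-∞, 0, -∞, -16]
  [-∞, 9, 0, 1]
  [-∞, -12, -10, 0]
D(3):
  [0, -18, -∞, -34]
  [-∞, 0, -∞, -16]
  [-∞, 9, 0, 1]
  [-∞, -1, -10, 0]
D(4):
  [0, -18, -44, -34]
  [-∞, 0, -26, -16]
  [-∞, 9, 0, 1]
  [-∞, -1, -10, 0]
Answer: W*[3][2] = -10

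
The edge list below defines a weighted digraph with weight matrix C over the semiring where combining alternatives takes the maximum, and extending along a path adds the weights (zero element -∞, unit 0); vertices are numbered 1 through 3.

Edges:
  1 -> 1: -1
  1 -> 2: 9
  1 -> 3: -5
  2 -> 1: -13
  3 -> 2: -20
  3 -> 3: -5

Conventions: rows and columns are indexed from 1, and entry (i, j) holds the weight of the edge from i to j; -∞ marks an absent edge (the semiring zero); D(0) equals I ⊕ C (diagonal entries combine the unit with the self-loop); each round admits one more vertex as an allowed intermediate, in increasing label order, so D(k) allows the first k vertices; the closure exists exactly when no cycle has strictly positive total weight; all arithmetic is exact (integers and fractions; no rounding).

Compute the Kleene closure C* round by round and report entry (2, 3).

D(0):
  [0, 9, -5]
  [-13, 0, -∞]
  [-∞, -20, 0]
D(1):
  [0, 9, -5]
  [-13, 0, -18]
  [-∞, -20, 0]
D(2):
  [0, 9, -5]
  [-13, 0, -18]
  [-33, -20, 0]
D(3):
  [0, 9, -5]
  [-13, 0, -18]
  [-33, -20, 0]
Answer: C*[2][3] = -18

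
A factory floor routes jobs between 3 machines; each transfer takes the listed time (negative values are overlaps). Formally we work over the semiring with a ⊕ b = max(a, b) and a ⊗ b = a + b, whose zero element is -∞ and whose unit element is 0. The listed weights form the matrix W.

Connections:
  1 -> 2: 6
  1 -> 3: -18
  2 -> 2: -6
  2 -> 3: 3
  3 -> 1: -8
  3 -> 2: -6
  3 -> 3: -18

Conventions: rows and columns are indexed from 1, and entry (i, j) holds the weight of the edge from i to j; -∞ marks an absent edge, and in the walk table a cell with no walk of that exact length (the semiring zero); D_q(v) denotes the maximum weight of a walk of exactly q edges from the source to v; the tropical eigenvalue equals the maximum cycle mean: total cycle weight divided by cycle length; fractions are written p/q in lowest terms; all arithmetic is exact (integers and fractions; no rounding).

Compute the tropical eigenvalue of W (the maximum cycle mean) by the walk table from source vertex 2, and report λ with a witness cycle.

q=0: [-∞, 0, -∞]
q=1: [-∞, -6, 3]
q=2: [-5, -3, -3]
q=3: [-11, 1, 0]
Optimal cycle mean attained by: cycle 1->2->3->1, total 6 + 3 + (-8), length 3.
Answer: λ = 1/3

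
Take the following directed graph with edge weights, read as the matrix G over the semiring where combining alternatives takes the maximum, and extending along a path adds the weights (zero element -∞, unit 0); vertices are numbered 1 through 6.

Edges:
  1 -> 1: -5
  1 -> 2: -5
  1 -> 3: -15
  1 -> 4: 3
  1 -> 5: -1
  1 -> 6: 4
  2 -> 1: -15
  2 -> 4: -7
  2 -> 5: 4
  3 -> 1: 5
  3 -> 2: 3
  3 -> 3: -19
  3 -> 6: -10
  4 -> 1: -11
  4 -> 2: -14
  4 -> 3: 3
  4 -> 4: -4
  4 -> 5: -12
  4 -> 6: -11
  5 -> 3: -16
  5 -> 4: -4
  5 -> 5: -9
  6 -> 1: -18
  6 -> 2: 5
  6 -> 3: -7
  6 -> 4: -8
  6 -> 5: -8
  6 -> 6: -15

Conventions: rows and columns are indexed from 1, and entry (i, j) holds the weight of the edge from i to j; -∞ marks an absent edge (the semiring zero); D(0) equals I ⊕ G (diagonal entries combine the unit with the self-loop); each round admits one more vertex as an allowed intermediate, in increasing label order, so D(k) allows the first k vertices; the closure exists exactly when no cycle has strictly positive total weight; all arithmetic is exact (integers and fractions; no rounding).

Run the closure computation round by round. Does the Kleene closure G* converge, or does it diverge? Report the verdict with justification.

D(0):
  [0, -5, -15, 3, -1, 4]
  [-15, 0, -∞, -7, 4, -∞]
  [5, 3, 0, -∞, -∞, -10]
  [-11, -14, 3, 0, -12, -11]
  [-∞, -∞, -16, -4, 0, -∞]
  [-18, 5, -7, -8, -8, 0]
D(1):
  [0, -5, -15, 3, -1, 4]
  [-15, 0, -30, -7, 4, -11]
  [5, 3, 0, 8, 4, 9]
  [-11, -14, 3, 0, -12, -7]
  [-∞, -∞, -16, -4, 0, -∞]
  [-18, 5, -7, -8, -8, 0]
D(2):
  [0, -5, -15, 3, -1, 4]
  [-15, 0, -30, -7, 4, -11]
  [5, 3, 0, 8, 7, 9]
  [-11, -14, 3, 0, -10, -7]
  [-∞, -∞, -16, -4, 0, -∞]
  [-10, 5, -7, -2, 9, 0]
Detection: at round 3, diagonal entry (4, 4) turns strictly positive.
Key observation: the cycle 4->3->1->4 has total weight 3 + 5 + 3, which is strictly positive.
Answer: DIVERGES — positive cycle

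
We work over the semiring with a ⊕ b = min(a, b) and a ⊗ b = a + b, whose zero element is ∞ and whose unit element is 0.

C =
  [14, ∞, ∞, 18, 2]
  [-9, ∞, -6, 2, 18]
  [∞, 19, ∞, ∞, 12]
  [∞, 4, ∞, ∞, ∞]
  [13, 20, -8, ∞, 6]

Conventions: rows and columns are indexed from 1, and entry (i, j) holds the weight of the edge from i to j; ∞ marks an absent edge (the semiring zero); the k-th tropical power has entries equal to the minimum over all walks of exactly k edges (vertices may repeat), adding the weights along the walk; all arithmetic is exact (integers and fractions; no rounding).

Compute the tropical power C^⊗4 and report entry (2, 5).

C^⊗2:
  [15, 22, -6, 32, 8]
  [5, 6, 10, 9, -7]
  [10, 32, 4, 21, 18]
  [-5, ∞, -2, 6, 22]
  [11, 11, -2, 22, 4]
C^⊗3:
  [13, 13, 0, 24, 6]
  [-3, 13, -15, 8, -1]
  [23, 23, 10, 28, 12]
  [9, 10, 14, 13, -3]
  [2, 17, -4, 13, 10]
C^⊗4:
  [4, 19, -2, 15, 12]
  [4, 4, -9, 15, -3]
  [14, 29, 4, 25, 18]
  [1, 17, -11, 12, 3]
  [8, 15, 2, 19, 4]
Key observation: the optimum is the walk 2->1->5->3->5, with weight (-9) + 2 + (-8) + 12 = -3.
Optimal value attained by: walk 2->1->5->3->5.
Answer: (C^⊗4)[2][5] = -3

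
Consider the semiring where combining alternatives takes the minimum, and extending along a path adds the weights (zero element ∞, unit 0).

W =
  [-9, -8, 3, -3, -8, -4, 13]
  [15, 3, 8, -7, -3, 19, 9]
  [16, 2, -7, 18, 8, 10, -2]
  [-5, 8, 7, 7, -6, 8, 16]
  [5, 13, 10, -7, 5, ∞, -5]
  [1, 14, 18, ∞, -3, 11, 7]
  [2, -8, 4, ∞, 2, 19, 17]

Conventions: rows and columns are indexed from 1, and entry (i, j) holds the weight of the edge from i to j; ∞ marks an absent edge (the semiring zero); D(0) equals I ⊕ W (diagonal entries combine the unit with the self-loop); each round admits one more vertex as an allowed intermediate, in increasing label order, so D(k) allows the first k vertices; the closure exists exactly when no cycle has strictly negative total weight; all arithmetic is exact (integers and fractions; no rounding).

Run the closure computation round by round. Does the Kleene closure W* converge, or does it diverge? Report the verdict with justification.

Detection: at round 0, diagonal entry (1, 1) turns strictly negative.
Key observation: the cycle 1->1 has total weight (-9), which is strictly negative.
Answer: DIVERGES — negative cycle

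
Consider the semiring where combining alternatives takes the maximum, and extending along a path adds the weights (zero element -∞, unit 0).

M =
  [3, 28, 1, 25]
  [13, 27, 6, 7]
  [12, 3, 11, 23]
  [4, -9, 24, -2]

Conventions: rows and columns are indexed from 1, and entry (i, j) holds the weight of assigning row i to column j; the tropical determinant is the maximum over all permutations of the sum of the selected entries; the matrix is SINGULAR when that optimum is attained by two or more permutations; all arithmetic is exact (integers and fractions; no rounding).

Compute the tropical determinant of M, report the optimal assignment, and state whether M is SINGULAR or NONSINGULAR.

σ = (1, 2, 3, 4): 3 + 27 + 11 + (-2) = 39
σ = (1, 2, 4, 3): 3 + 27 + 23 + 24 = 77
σ = (1, 3, 2, 4): 3 + 6 + 3 + (-2) = 10
σ = (1, 3, 4, 2): 3 + 6 + 23 + (-9) = 23
σ = (1, 4, 2, 3): 3 + 7 + 3 + 24 = 37
σ = (1, 4, 3, 2): 3 + 7 + 11 + (-9) = 12
σ = (2, 1, 3, 4): 28 + 13 + 11 + (-2) = 50
σ = (2, 1, 4, 3): 28 + 13 + 23 + 24 = 88
σ = (2, 3, 1, 4): 28 + 6 + 12 + (-2) = 44
σ = (2, 3, 4, 1): 28 + 6 + 23 + 4 = 61
σ = (2, 4, 1, 3): 28 + 7 + 12 + 24 = 71
σ = (2, 4, 3, 1): 28 + 7 + 11 + 4 = 50
σ = (3, 1, 2, 4): 1 + 13 + 3 + (-2) = 15
σ = (3, 1, 4, 2): 1 + 13 + 23 + (-9) = 28
σ = (3, 2, 1, 4): 1 + 27 + 12 + (-2) = 38
σ = (3, 2, 4, 1): 1 + 27 + 23 + 4 = 55
σ = (3, 4, 1, 2): 1 + 7 + 12 + (-9) = 11
σ = (3, 4, 2, 1): 1 + 7 + 3 + 4 = 15
σ = (4, 1, 2, 3): 25 + 13 + 3 + 24 = 65
σ = (4, 1, 3, 2): 25 + 13 + 11 + (-9) = 40
σ = (4, 2, 1, 3): 25 + 27 + 12 + 24 = 88
σ = (4, 2, 3, 1): 25 + 27 + 11 + 4 = 67
σ = (4, 3, 1, 2): 25 + 6 + 12 + (-9) = 34
σ = (4, 3, 2, 1): 25 + 6 + 3 + 4 = 38
Optimal value attained by: σ = (2, 1, 4, 3).
Answer: det⊕(M) = 88; verdict: SINGULAR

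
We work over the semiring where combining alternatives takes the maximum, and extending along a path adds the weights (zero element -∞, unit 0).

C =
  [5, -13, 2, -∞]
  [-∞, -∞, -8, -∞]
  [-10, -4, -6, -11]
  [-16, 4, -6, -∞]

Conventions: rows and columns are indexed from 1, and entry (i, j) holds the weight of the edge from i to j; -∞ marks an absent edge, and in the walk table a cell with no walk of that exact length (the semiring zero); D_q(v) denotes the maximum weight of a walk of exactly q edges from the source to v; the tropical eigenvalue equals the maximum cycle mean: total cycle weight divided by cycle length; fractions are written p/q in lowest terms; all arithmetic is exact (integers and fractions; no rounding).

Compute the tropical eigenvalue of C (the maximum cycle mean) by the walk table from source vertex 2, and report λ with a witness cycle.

q=0: [-∞, 0, -∞, -∞]
q=1: [-∞, -∞, -8, -∞]
q=2: [-18, -12, -14, -19]
q=3: [-13, -15, -16, -25]
q=4: [-8, -20, -11, -27]
Optimal cycle mean attained by: cycle 1->1, total 5, length 1.
Answer: λ = 5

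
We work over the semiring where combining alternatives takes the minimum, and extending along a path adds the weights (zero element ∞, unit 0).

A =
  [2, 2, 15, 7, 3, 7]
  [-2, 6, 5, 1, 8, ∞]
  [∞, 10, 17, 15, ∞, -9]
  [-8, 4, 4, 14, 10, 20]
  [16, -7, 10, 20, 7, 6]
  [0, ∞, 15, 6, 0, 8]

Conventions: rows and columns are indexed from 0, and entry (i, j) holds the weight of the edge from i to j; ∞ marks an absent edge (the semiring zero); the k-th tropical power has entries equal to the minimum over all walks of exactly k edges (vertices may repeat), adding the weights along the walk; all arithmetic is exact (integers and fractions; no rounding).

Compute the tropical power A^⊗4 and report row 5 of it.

A^⊗2:
  [-1, -4, 7, 3, 5, 6]
  [-7, 0, 5, 5, 1, -4]
  [-9, 16, 6, -3, -9, -1]
  [-6, -6, 7, -1, -5, -5]
  [-9, -1, -2, -6, 1, 1]
  [-2, -7, 10, 7, 3, 6]
A^⊗3:
  [-6, -2, 1, -3, 2, -2]
  [-5, -6, 5, 0, -4, -4]
  [-11, -16, 1, -2, -6, -3]
  [-9, -12, -1, -5, -5, -2]
  [-14, -7, -2, -2, -6, -11]
  [-9, -4, -2, -6, 1, 1]
A^⊗4:
  [-11, -5, 1, -1, -3, -8]
  [-8, -11, -1, -5, -4, -4]
  [-18, -13, -11, -15, -8, -8]
  [-14, -12, -7, -11, -6, -10]
  [-12, -13, -2, -7, -11, -11]
  [-14, -7, -2, -3, -6, -11]
Answer: row 5 of A^⊗4 = [-14, -7, -2, -3, -6, -11]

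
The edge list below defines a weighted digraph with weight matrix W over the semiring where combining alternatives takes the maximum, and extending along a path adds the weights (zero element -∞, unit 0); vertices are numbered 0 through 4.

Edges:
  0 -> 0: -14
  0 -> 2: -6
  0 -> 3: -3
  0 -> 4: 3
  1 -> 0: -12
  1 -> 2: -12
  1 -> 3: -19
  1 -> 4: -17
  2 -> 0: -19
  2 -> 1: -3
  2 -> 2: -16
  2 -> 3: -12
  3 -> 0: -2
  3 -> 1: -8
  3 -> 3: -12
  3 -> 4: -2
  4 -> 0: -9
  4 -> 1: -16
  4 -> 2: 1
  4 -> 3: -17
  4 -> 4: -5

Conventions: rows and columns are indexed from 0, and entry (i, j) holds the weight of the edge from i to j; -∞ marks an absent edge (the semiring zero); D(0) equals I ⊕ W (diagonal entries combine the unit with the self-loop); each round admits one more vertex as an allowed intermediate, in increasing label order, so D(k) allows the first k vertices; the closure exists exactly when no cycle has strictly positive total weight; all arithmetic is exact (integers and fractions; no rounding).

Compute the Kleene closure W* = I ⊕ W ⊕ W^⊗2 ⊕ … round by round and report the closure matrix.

D(0):
  [0, -∞, -6, -3, 3]
  [-12, 0, -12, -19, -17]
  [-19, -3, 0, -12, -∞]
  [-2, -8, -∞, 0, -2]
  [-9, -16, 1, -17, 0]
D(1):
  [0, -∞, -6, -3, 3]
  [-12, 0, -12, -15, -9]
  [-19, -3, 0, -12, -16]
  [-2, -8, -8, 0, 1]
  [-9, -16, 1, -12, 0]
D(2):
  [0, -∞, -6, -3, 3]
  [-12, 0, -12, -15, -9]
  [-15, -3, 0, -12, -12]
  [-2, -8, -8, 0, 1]
  [-9, -16, 1, -12, 0]
D(3):
  [0, -9, -6, -3, 3]
  [-12, 0, -12, -15, -9]
  [-15, -3, 0, -12, -12]
  [-2, -8, -8, 0, 1]
  [-9, -2, 1, -11, 0]
D(4):
  [0, -9, -6, -3, 3]
  [-12, 0, -12, -15, -9]
  [-14, -3, 0, -12, -11]
  [-2, -8, -8, 0, 1]
  [-9, -2, 1, -11, 0]
D(5):
  [0, 1, 4, -3, 3]
  [-12, 0, -8, -15, -9]
  [-14, -3, 0, -12, -11]
  [-2, -1, 2, 0, 1]
  [-9, -2, 1, -11, 0]
Answer: W* = [[0, 1, 4, -3, 3], [-12, 0, -8, -15, -9], [-14, -3, 0, -12, -11], [-2, -1, 2, 0, 1], [-9, -2, 1, -11, 0]]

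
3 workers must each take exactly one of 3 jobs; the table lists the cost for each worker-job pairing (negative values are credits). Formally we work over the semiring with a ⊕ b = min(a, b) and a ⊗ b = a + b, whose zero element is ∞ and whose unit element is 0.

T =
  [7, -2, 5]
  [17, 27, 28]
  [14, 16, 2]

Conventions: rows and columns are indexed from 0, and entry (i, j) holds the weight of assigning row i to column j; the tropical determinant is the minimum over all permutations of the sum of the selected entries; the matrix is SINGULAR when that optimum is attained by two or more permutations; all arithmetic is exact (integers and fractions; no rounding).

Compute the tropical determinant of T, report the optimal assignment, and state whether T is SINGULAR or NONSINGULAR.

σ = (0, 1, 2): 7 + 27 + 2 = 36
σ = (0, 2, 1): 7 + 28 + 16 = 51
σ = (1, 0, 2): (-2) + 17 + 2 = 17
σ = (1, 2, 0): (-2) + 28 + 14 = 40
σ = (2, 0, 1): 5 + 17 + 16 = 38
σ = (2, 1, 0): 5 + 27 + 14 = 46
Optimal value attained by: σ = (1, 0, 2).
Answer: det⊕(T) = 17; verdict: NONSINGULAR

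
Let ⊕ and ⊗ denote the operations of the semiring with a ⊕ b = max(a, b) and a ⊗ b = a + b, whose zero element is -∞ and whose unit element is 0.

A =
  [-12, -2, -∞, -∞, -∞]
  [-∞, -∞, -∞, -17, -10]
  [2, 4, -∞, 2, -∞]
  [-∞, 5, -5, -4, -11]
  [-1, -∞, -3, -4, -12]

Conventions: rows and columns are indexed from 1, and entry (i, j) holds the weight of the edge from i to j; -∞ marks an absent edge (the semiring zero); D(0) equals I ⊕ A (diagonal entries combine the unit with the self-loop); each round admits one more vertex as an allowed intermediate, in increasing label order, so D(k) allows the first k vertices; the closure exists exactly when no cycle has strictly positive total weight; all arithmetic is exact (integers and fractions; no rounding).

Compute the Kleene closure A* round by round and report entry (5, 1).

D(0):
  [0, -2, -∞, -∞, -∞]
  [-∞, 0, -∞, -17, -10]
  [2, 4, 0, 2, -∞]
  [-∞, 5, -5, 0, -11]
  [-1, -∞, -3, -4, 0]
D(1):
  [0, -2, -∞, -∞, -∞]
  [-∞, 0, -∞, -17, -10]
  [2, 4, 0, 2, -∞]
  [-∞, 5, -5, 0, -11]
  [-1, -3, -3, -4, 0]
D(2):
  [0, -2, -∞, -19, -12]
  [-∞, 0, -∞, -17, -10]
  [2, 4, 0, 2, -6]
  [-∞, 5, -5, 0, -5]
  [-1, -3, -3, -4, 0]
D(3):
  [0, -2, -∞, -19, -12]
  [-∞, 0, -∞, -17, -10]
  [2, 4, 0, 2, -6]
  [-3, 5, -5, 0, -5]
  [-1, 1, -3, -1, 0]
D(4):
  [0, -2, -24, -19, -12]
  [-20, 0, -22, -17, -10]
  [2, 7, 0, 2, -3]
  [-3, 5, -5, 0, -5]
  [-1, 4, -3, -1, 0]
D(5):
  [0, -2, -15, -13, -12]
  [-11, 0, -13, -11, -10]
  [2, 7, 0, 2, -3]
  [-3, 5, -5, 0, -5]
  [-1, 4, -3, -1, 0]
Answer: A*[5][1] = -1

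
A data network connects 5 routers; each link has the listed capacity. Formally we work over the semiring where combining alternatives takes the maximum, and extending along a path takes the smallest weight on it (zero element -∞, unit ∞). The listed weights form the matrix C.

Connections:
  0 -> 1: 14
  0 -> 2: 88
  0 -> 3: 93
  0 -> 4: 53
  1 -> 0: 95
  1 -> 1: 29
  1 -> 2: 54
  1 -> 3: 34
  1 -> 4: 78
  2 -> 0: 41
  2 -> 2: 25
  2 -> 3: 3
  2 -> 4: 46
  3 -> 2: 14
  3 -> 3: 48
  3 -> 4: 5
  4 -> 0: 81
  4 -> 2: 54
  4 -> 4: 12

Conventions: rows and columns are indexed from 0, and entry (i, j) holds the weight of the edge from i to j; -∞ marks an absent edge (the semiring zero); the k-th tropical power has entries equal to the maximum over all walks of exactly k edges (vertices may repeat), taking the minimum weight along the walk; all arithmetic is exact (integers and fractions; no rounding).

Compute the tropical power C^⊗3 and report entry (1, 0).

C^⊗2:
  [53, 14, 53, 48, 46]
  [78, 29, 88, 93, 53]
  [46, 14, 46, 41, 41]
  [14, -∞, 14, 48, 14]
  [41, 14, 81, 81, 53]
C^⊗3:
  [46, 14, 53, 53, 53]
  [53, 29, 78, 78, 53]
  [41, 14, 46, 46, 46]
  [14, 14, 14, 48, 14]
  [53, 14, 53, 48, 46]
Key observation: the optimum is the walk 1->0->4->0, with weight 95 min 53 min 81 = 53.
Optimal value attained by: walk 1->0->4->0.
Answer: (C^⊗3)[1][0] = 53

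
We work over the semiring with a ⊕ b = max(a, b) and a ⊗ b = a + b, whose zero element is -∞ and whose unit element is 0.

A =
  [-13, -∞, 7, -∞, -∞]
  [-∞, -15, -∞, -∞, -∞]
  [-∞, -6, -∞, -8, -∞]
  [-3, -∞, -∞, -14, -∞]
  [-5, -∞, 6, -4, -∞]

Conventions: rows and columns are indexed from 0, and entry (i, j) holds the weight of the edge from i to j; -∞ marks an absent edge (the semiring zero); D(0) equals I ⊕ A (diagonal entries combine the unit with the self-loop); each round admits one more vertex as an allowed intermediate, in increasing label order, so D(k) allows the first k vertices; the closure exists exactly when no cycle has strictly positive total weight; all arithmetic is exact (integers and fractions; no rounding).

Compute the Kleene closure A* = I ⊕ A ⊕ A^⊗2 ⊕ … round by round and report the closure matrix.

D(0):
  [0, -∞, 7, -∞, -∞]
  [-∞, 0, -∞, -∞, -∞]
  [-∞, -6, 0, -8, -∞]
  [-3, -∞, -∞, 0, -∞]
  [-5, -∞, 6, -4, 0]
D(1):
  [0, -∞, 7, -∞, -∞]
  [-∞, 0, -∞, -∞, -∞]
  [-∞, -6, 0, -8, -∞]
  [-3, -∞, 4, 0, -∞]
  [-5, -∞, 6, -4, 0]
D(2):
  [0, -∞, 7, -∞, -∞]
  [-∞, 0, -∞, -∞, -∞]
  [-∞, -6, 0, -8, -∞]
  [-3, -∞, 4, 0, -∞]
  [-5, -∞, 6, -4, 0]
D(3):
  [0, 1, 7, -1, -∞]
  [-∞, 0, -∞, -∞, -∞]
  [-∞, -6, 0, -8, -∞]
  [-3, -2, 4, 0, -∞]
  [-5, 0, 6, -2, 0]
D(4):
  [0, 1, 7, -1, -∞]
  [-∞, 0, -∞, -∞, -∞]
  [-11, -6, 0, -8, -∞]
  [-3, -2, 4, 0, -∞]
  [-5, 0, 6, -2, 0]
D(5):
  [0, 1, 7, -1, -∞]
  [-∞, 0, -∞, -∞, -∞]
  [-11, -6, 0, -8, -∞]
  [-3, -2, 4, 0, -∞]
  [-5, 0, 6, -2, 0]
Answer: A* = [[0, 1, 7, -1, -∞], [-∞, 0, -∞, -∞, -∞], [-11, -6, 0, -8, -∞], [-3, -2, 4, 0, -∞], [-5, 0, 6, -2, 0]]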